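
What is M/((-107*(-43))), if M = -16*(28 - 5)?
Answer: -368/4601 ≈ -0.079983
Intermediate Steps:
M = -368 (M = -16*23 = -368)
M/((-107*(-43))) = -368/((-107*(-43))) = -368/4601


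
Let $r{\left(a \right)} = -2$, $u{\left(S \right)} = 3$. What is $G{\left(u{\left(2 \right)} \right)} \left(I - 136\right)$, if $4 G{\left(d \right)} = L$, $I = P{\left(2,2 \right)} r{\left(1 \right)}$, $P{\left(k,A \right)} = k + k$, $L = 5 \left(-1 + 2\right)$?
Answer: $-180$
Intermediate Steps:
$L = 5$ ($L = 5 \cdot 1 = 5$)
$P{\left(k,A \right)} = 2 k$
$I = -8$ ($I = 2 \cdot 2 \left(-2\right) = 4 \left(-2\right) = -8$)
$G{\left(d \right)} = \frac{5}{4}$ ($G{\left(d \right)} = \frac{1}{4} \cdot 5 = \frac{5}{4}$)
$G{\left(u{\left(2 \right)} \right)} \left(I - 136\right) = \frac{5 \left(-8 - 136\right)}{4} = \frac{5}{4} \left(-144\right) = -180$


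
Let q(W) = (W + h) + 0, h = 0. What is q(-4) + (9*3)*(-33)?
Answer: -895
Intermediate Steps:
q(W) = W (q(W) = (W + 0) + 0 = W + 0 = W)
q(-4) + (9*3)*(-33) = -4 + (9*3)*(-33) = -4 + 27*(-33) = -4 - 891 = -895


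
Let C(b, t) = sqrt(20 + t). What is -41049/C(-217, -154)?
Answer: 41049*I*sqrt(134)/134 ≈ 3546.1*I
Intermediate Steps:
-41049/C(-217, -154) = -41049/sqrt(20 - 154) = -41049*(-I*sqrt(134)/134) = -(-41049)*I*sqrt(134)/134 = 41049*I*sqrt(134)/134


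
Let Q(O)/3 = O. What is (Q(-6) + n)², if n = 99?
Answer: 6561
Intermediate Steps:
Q(O) = 3*O
(Q(-6) + n)² = (3*(-6) + 99)² = (-18 + 99)² = 81² = 6561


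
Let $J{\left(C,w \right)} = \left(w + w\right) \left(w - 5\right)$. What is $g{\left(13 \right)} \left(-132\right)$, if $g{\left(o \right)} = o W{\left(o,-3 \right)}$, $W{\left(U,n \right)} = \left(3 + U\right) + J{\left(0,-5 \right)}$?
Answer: $-199056$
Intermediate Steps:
$J{\left(C,w \right)} = 2 w \left(-5 + w\right)$
$W{\left(U,n \right)} = 103 + U$ ($W{\left(U,n \right)} = \left(3 + U\right) + 2 \left(-5\right) \left(-5 - 5\right) = \left(3 + U\right) + 2 \left(-5\right) \left(-10\right) = \left(3 + U\right) + 100 = 103 + U$)
$g{\left(o \right)} = o \left(103 + o\right)$
$g{\left(13 \right)} \left(-132\right) = 13 \left(103 + 13\right) \left(-132\right) = 13 \cdot 116 \left(-132\right) = 1508 \left(-132\right) = -199056$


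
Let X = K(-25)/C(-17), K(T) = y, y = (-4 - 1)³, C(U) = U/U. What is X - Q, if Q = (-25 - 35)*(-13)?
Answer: -905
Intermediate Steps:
C(U) = 1
y = -125 (y = (-5)³ = -125)
Q = 780 (Q = -60*(-13) = 780)
K(T) = -125
X = -125 (X = -125/1 = -125*1 = -125)
X - Q = -125 - 1*780 = -125 - 780 = -905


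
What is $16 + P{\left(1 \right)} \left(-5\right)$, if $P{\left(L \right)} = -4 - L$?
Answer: $41$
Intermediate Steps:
$16 + P{\left(1 \right)} \left(-5\right) = 16 + \left(-4 - 1\right) \left(-5\right) = 16 - -25 = 16 + 25 = 41$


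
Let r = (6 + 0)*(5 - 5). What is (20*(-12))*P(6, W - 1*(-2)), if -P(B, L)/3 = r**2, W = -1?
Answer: 0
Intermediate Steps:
r = 0 (r = 6*0 = 0)
P(B, L) = 0 (P(B, L) = -3*0**2 = -3*0 = 0)
(20*(-12))*P(6, W - 1*(-2)) = (20*(-12))*0 = -240*0 = 0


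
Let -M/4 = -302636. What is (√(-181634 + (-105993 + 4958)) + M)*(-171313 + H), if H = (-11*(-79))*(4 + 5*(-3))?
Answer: -218953514368 - 180872*I*√282669 ≈ -2.1895e+11 - 9.6164e+7*I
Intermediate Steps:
M = 1210544 (M = -4*(-302636) = 1210544)
H = -9559 (H = 869*(4 - 15) = 869*(-11) = -9559)
(√(-181634 + (-105993 + 4958)) + M)*(-171313 + H) = (√(-181634 + (-105993 + 4958)) + 1210544)*(-171313 - 9559) = (√(-181634 - 101035) + 1210544)*(-180872) = (√(-282669) + 1210544)*(-180872) = (I*√282669 + 1210544)*(-180872) = (1210544 + I*√282669)*(-180872) = -218953514368 - 180872*I*√282669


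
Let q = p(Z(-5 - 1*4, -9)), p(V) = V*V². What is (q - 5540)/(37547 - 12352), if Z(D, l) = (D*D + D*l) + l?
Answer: 3576037/25195 ≈ 141.93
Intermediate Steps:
Z(D, l) = l + D² + D*l (Z(D, l) = (D² + D*l) + l = l + D² + D*l)
p(V) = V³
q = 3581577 (q = (-9 + (-5 - 1*4)² + (-5 - 1*4)*(-9))³ = (-9 + (-5 - 4)² + (-5 - 4)*(-9))³ = (-9 + (-9)² - 9*(-9))³ = (-9 + 81 + 81)³ = 153³ = 3581577)
(q - 5540)/(37547 - 12352) = (3581577 - 5540)/(37547 - 12352) = 3576037/25195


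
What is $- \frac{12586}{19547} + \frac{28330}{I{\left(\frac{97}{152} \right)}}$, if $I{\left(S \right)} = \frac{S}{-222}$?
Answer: $- \frac{18686298334282}{1896059} \approx -9.8553 \cdot 10^{6}$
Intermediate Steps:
$I{\left(S \right)} = - \frac{S}{222}$ ($I{\left(S \right)} = S \left(- \frac{1}{222}\right) = - \frac{S}{222}$)
$- \frac{12586}{19547} + \frac{28330}{I{\left(\frac{97}{152} \right)}} = - \frac{12586}{19547} + \frac{28330}{\left(- \frac{1}{222}\right) \frac{97}{152}} = - \frac{12586}{19547} + \frac{28330}{- \frac{97}{33744}} = - \frac{12586}{19547} + 28330 \left(- \frac{33744}{97}\right) = - \frac{12586}{19547} - \frac{955967520}{97} = - \frac{18686298334282}{1896059}$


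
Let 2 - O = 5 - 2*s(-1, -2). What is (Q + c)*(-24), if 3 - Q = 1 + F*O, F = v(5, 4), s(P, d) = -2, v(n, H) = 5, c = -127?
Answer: 2160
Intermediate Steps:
O = -7 (O = 2 - (5 - 2*(-2)) = 2 - (5 + 4) = 2 - 1*9 = 2 - 9 = -7)
F = 5
Q = 37 (Q = 3 - (1 + 5*(-7)) = 3 - (1 - 35) = 3 - 1*(-34) = 3 + 34 = 37)
(Q + c)*(-24) = (37 - 127)*(-24) = -90*(-24) = 2160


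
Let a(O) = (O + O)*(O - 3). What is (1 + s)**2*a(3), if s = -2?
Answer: 0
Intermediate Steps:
a(O) = 2*O*(-3 + O) (a(O) = (2*O)*(-3 + O) = 2*O*(-3 + O))
(1 + s)**2*a(3) = (1 - 2)**2*(2*3*(-3 + 3)) = (-1)**2*(2*3*0) = 1*0 = 0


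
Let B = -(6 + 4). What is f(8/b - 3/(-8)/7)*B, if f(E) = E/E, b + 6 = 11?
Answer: -10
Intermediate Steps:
b = 5 (b = -6 + 11 = 5)
B = -10 (B = -1*10 = -10)
f(E) = 1
f(8/b - 3/(-8)/7)*B = 1*(-10) = -10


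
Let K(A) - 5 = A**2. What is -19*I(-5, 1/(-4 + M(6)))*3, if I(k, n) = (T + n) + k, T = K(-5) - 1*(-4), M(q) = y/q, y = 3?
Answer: -11457/7 ≈ -1636.7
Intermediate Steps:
M(q) = 3/q
K(A) = 5 + A**2
T = 34 (T = (5 + (-5)**2) - 1*(-4) = (5 + 25) + 4 = 30 + 4 = 34)
I(k, n) = 34 + k + n (I(k, n) = (34 + n) + k = 34 + k + n)
-19*I(-5, 1/(-4 + M(6)))*3 = -19*(34 - 5 + 1/(-4 + 3/6))*3 = -19*(34 - 5 + 1/(-4 + 3*(1/6)))*3 = -19*(34 - 5 + 1/(-4 + 1/2))*3 = -19*(34 - 5 + 1/(-7/2))*3 = -19*(34 - 5 - 2/7)*3 = -19*201/7*3 = -3819/7*3 = -11457/7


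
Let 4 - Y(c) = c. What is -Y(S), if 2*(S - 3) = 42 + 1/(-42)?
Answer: 1679/84 ≈ 19.988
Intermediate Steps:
S = 2015/84 (S = 3 + (42 + 1/(-42))/2 = 3 + (42 - 1/42)/2 = 3 + (½)*(1763/42) = 3 + 1763/84 = 2015/84 ≈ 23.988)
Y(c) = 4 - c
-Y(S) = -(4 - 1*2015/84) = -(4 - 2015/84) = -1*(-1679/84) = 1679/84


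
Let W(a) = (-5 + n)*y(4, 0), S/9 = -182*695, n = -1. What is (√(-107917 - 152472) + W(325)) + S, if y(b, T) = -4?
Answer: -1138386 + 17*I*√901 ≈ -1.1384e+6 + 510.28*I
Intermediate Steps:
S = -1138410 (S = 9*(-182*695) = 9*(-126490) = -1138410)
W(a) = 24 (W(a) = (-5 - 1)*(-4) = -6*(-4) = 24)
(√(-107917 - 152472) + W(325)) + S = (√(-107917 - 152472) + 24) - 1138410 = (√(-260389) + 24) - 1138410 = (17*I*√901 + 24) - 1138410 = (24 + 17*I*√901) - 1138410 = -1138386 + 17*I*√901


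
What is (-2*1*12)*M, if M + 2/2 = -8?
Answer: 216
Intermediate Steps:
M = -9 (M = -1 - 8 = -9)
(-2*1*12)*M = (-2*1*12)*(-9) = -2*12*(-9) = -24*(-9) = 216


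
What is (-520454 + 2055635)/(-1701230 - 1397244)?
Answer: -1535181/3098474 ≈ -0.49546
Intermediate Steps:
(-520454 + 2055635)/(-1701230 - 1397244) = 1535181/(-3098474) = 1535181*(-1/3098474) = -1535181/3098474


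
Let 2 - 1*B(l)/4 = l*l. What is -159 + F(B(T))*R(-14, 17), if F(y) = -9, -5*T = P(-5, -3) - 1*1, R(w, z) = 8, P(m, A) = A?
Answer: -231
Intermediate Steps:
T = ⅘ (T = -(-3 - 1*1)/5 = -(-3 - 1)/5 = -⅕*(-4) = ⅘ ≈ 0.80000)
B(l) = 8 - 4*l² (B(l) = 8 - 4*l*l = 8 - 4*l²)
-159 + F(B(T))*R(-14, 17) = -159 - 9*8 = -159 - 72 = -231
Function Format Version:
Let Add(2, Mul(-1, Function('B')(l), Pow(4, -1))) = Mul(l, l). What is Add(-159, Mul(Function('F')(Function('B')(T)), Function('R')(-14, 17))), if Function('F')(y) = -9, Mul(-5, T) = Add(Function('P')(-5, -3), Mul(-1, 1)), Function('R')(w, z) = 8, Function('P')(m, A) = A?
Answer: -231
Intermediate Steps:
T = Rational(4, 5) (T = Mul(Rational(-1, 5), Add(-3, Mul(-1, 1))) = Mul(Rational(-1, 5), Add(-3, -1)) = Mul(Rational(-1, 5), -4) = Rational(4, 5) ≈ 0.80000)
Function('B')(l) = Add(8, Mul(-4, Pow(l, 2))) (Function('B')(l) = Add(8, Mul(-4, Mul(l, l))) = Add(8, Mul(-4, Pow(l, 2))))
Add(-159, Mul(Function('F')(Function('B')(T)), Function('R')(-14, 17))) = Add(-159, Mul(-9, 8)) = Add(-159, -72) = -231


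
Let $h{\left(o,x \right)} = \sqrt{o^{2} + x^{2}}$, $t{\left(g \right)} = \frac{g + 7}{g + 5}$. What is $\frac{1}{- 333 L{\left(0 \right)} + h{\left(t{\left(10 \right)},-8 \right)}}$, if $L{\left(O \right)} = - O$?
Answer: $\frac{15 \sqrt{14689}}{14689} \approx 0.12376$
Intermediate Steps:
$t{\left(g \right)} = \frac{7 + g}{5 + g}$
$\frac{1}{- 333 L{\left(0 \right)} + h{\left(t{\left(10 \right)},-8 \right)}} = \frac{1}{- 333 \left(\left(-1\right) 0\right) + \sqrt{\left(\frac{7 + 10}{5 + 10}\right)^{2} + \left(-8\right)^{2}}} = \frac{1}{\left(-333\right) 0 + \sqrt{\left(\frac{1}{15} \cdot 17\right)^{2} + 64}} = \frac{1}{0 + \sqrt{\left(\frac{1}{15} \cdot 17\right)^{2} + 64}} = \frac{1}{0 + \sqrt{\left(\frac{17}{15}\right)^{2} + 64}} = \frac{1}{0 + \sqrt{\frac{289}{225} + 64}} = \frac{1}{0 + \sqrt{\frac{14689}{225}}} = \frac{1}{0 + \frac{\sqrt{14689}}{15}} = \frac{1}{\frac{1}{15} \sqrt{14689}} = \frac{15 \sqrt{14689}}{14689}$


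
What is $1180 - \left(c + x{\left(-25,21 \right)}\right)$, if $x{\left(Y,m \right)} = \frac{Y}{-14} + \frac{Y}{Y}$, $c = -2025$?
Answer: $\frac{44831}{14} \approx 3202.2$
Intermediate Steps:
$x{\left(Y,m \right)} = 1 - \frac{Y}{14}$ ($x{\left(Y,m \right)} = Y \left(- \frac{1}{14}\right) + 1 = - \frac{Y}{14} + 1 = 1 - \frac{Y}{14}$)
$1180 - \left(c + x{\left(-25,21 \right)}\right) = 1180 - \left(-2025 + \left(1 - - \frac{25}{14}\right)\right) = 1180 - \left(-2025 + \left(1 + \frac{25}{14}\right)\right) = 1180 - \left(-2025 + \frac{39}{14}\right) = 1180 - - \frac{28311}{14} = 1180 + \frac{28311}{14} = \frac{44831}{14}$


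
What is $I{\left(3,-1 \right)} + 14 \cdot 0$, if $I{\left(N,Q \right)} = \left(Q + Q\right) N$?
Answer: $-6$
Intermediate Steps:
$I{\left(N,Q \right)} = 2 N Q$ ($I{\left(N,Q \right)} = 2 Q N = 2 N Q$)
$I{\left(3,-1 \right)} + 14 \cdot 0 = 2 \cdot 3 \left(-1\right) + 14 \cdot 0 = -6 + 0 = -6$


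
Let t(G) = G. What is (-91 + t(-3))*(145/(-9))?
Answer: 13630/9 ≈ 1514.4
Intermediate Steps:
(-91 + t(-3))*(145/(-9)) = (-91 - 3)*(145/(-9)) = -13630*(-1)/9 = -94*(-145/9) = 13630/9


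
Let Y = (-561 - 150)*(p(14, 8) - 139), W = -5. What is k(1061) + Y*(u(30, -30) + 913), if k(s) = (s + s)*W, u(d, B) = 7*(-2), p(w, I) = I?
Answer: 83723149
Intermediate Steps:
u(d, B) = -14
k(s) = -10*s (k(s) = (s + s)*(-5) = (2*s)*(-5) = -10*s)
Y = 93141 (Y = (-561 - 150)*(8 - 139) = -711*(-131) = 93141)
k(1061) + Y*(u(30, -30) + 913) = -10*1061 + 93141*(-14 + 913) = -10610 + 93141*899 = -10610 + 83733759 = 83723149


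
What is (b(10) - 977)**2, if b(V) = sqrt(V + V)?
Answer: 954549 - 3908*sqrt(5) ≈ 9.4581e+5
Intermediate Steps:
b(V) = sqrt(2)*sqrt(V) (b(V) = sqrt(2*V) = sqrt(2)*sqrt(V))
(b(10) - 977)**2 = (sqrt(2)*sqrt(10) - 977)**2 = (2*sqrt(5) - 977)**2 = (-977 + 2*sqrt(5))**2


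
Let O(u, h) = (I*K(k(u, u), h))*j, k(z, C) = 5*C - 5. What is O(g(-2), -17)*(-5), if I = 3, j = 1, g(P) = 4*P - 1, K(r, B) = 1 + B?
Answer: 240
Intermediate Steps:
k(z, C) = -5 + 5*C
g(P) = -1 + 4*P
O(u, h) = 3 + 3*h (O(u, h) = (3*(1 + h))*1 = (3 + 3*h)*1 = 3 + 3*h)
O(g(-2), -17)*(-5) = (3 + 3*(-17))*(-5) = (3 - 51)*(-5) = -48*(-5) = 240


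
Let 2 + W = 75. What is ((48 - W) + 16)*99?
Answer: -891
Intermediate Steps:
W = 73 (W = -2 + 75 = 73)
((48 - W) + 16)*99 = ((48 - 1*73) + 16)*99 = ((48 - 73) + 16)*99 = (-25 + 16)*99 = -9*99 = -891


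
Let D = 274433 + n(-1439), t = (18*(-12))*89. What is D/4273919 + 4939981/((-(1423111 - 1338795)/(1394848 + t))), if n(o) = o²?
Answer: -7260914378678294168/90089938601 ≈ -8.0596e+7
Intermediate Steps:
t = -19224 (t = -216*89 = -19224)
D = 2345154 (D = 274433 + (-1439)² = 274433 + 2070721 = 2345154)
D/4273919 + 4939981/((-(1423111 - 1338795)/(1394848 + t))) = 2345154/4273919 + 4939981/((-(1423111 - 1338795)/(1394848 - 19224))) = 2345154*(1/4273919) + 4939981/((-84316/1375624)) = 2345154/4273919 + 4939981/((-84316/1375624)) = 2345154/4273919 + 4939981/((-1*21079/343906)) = 2345154/4273919 + 4939981/(-21079/343906) = 2345154/4273919 + 4939981*(-343906/21079) = 2345154/4273919 - 1698889105786/21079 = -7260914378678294168/90089938601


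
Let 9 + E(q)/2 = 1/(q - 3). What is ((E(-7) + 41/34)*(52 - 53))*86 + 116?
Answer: 134087/85 ≈ 1577.5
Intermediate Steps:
E(q) = -18 + 2/(-3 + q) (E(q) = -18 + 2/(q - 3) = -18 + 2/(-3 + q))
((E(-7) + 41/34)*(52 - 53))*86 + 116 = ((2*(28 - 9*(-7))/(-3 - 7) + 41/34)*(52 - 53))*86 + 116 = ((2*(28 + 63)/(-10) + 41*(1/34))*(-1))*86 + 116 = ((2*(-⅒)*91 + 41/34)*(-1))*86 + 116 = ((-91/5 + 41/34)*(-1))*86 + 116 = -2889/170*(-1)*86 + 116 = (2889/170)*86 + 116 = 124227/85 + 116 = 134087/85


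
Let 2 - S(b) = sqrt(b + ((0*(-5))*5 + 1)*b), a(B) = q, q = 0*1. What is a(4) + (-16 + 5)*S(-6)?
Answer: -22 + 22*I*sqrt(3) ≈ -22.0 + 38.105*I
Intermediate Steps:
q = 0
a(B) = 0
S(b) = 2 - sqrt(2)*sqrt(b) (S(b) = 2 - sqrt(b + ((0*(-5))*5 + 1)*b) = 2 - sqrt(b + (0*5 + 1)*b) = 2 - sqrt(b + (0 + 1)*b) = 2 - sqrt(b + 1*b) = 2 - sqrt(b + b) = 2 - sqrt(2*b) = 2 - sqrt(2)*sqrt(b))
a(4) + (-16 + 5)*S(-6) = 0 + (-16 + 5)*(2 - sqrt(2)*sqrt(-6)) = 0 - 11*(2 - sqrt(2)*I*sqrt(6)) = 0 - 11*(2 - 2*I*sqrt(3)) = 0 + (-22 + 22*I*sqrt(3)) = -22 + 22*I*sqrt(3)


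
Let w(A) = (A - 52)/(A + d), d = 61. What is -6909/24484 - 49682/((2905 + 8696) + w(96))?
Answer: -203561071325/44595182084 ≈ -4.5646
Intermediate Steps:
w(A) = (-52 + A)/(61 + A) (w(A) = (A - 52)/(A + 61) = (-52 + A)/(61 + A))
-6909/24484 - 49682/((2905 + 8696) + w(96)) = -6909/24484 - 49682/((2905 + 8696) + (-52 + 96)/(61 + 96)) = -6909*1/24484 - 49682/(11601 + 44/157) = -6909/24484 - 49682/(11601 + (1/157)*44) = -6909/24484 - 49682/(11601 + 44/157) = -6909/24484 - 49682/1821401/157 = -6909/24484 - 49682*157/1821401 = -6909/24484 - 7800074/1821401 = -203561071325/44595182084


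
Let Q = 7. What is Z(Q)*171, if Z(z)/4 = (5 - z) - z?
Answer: -6156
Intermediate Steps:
Z(z) = 20 - 8*z (Z(z) = 4*((5 - z) - z) = 4*(5 - 2*z) = 20 - 8*z)
Z(Q)*171 = (20 - 8*7)*171 = (20 - 56)*171 = -36*171 = -6156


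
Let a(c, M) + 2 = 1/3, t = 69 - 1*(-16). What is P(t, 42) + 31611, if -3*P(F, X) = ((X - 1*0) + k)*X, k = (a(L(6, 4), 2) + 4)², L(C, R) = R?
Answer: 278521/9 ≈ 30947.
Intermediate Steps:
t = 85 (t = 69 + 16 = 85)
a(c, M) = -5/3 (a(c, M) = -2 + 1/3 = -2 + ⅓ = -5/3)
k = 49/9 (k = (-5/3 + 4)² = (7/3)² = 49/9 ≈ 5.4444)
P(F, X) = -X*(49/9 + X)/3 (P(F, X) = -((X - 1*0) + 49/9)*X/3 = -((X + 0) + 49/9)*X/3 = -(X + 49/9)*X/3 = -(49/9 + X)*X/3 = -X*(49/9 + X)/3)
P(t, 42) + 31611 = -1/27*42*(49 + 9*42) + 31611 = -1/27*42*(49 + 378) + 31611 = -1/27*42*427 + 31611 = -5978/9 + 31611 = 278521/9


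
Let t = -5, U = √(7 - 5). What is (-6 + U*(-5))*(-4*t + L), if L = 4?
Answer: -144 - 120*√2 ≈ -313.71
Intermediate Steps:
U = √2 ≈ 1.4142
(-6 + U*(-5))*(-4*t + L) = (-6 + √2*(-5))*(-4*(-5) + 4) = (-6 - 5*√2)*(20 + 4) = (-6 - 5*√2)*24 = -144 - 120*√2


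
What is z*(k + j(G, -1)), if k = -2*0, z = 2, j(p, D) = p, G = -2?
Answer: -4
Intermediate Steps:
k = 0
z*(k + j(G, -1)) = 2*(0 - 2) = 2*(-2) = -4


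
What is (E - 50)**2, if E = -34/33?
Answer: 2835856/1089 ≈ 2604.1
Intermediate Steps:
E = -34/33 (E = -34*1/33 = -34/33 ≈ -1.0303)
(E - 50)**2 = (-34/33 - 50)**2 = (-1684/33)**2 = 2835856/1089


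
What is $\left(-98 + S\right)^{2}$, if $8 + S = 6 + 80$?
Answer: $400$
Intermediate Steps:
$S = 78$ ($S = -8 + \left(6 + 80\right) = -8 + 86 = 78$)
$\left(-98 + S\right)^{2} = \left(-98 + 78\right)^{2} = \left(-20\right)^{2} = 400$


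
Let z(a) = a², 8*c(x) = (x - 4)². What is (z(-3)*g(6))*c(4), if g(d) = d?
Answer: 0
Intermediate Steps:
c(x) = (-4 + x)²/8 (c(x) = (x - 4)²/8 = (-4 + x)²/8)
(z(-3)*g(6))*c(4) = ((-3)²*6)*((-4 + 4)²/8) = (9*6)*((⅛)*0²) = 54*((⅛)*0) = 54*0 = 0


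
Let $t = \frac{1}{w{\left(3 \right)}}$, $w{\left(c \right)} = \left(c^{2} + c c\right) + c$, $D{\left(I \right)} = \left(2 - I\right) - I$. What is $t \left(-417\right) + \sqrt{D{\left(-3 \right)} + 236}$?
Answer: $- \frac{139}{7} + 2 \sqrt{61} \approx -4.2366$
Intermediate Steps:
$D{\left(I \right)} = 2 - 2 I$
$w{\left(c \right)} = c + 2 c^{2}$ ($w{\left(c \right)} = \left(c^{2} + c^{2}\right) + c = 2 c^{2} + c = c + 2 c^{2}$)
$t = \frac{1}{21}$ ($t = \frac{1}{3 \left(1 + 2 \cdot 3\right)} = \frac{1}{3 \left(1 + 6\right)} = \frac{1}{3 \cdot 7} = \frac{1}{21} \approx 0.047619$)
$t \left(-417\right) + \sqrt{D{\left(-3 \right)} + 236} = \frac{1}{21} \left(-417\right) + \sqrt{\left(2 - -6\right) + 236} = - \frac{139}{7} + \sqrt{\left(2 + 6\right) + 236} = - \frac{139}{7} + \sqrt{8 + 236} = - \frac{139}{7} + \sqrt{244} = - \frac{139}{7} + 2 \sqrt{61}$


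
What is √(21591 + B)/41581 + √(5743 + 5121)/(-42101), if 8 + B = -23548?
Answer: -4*√679/42101 + I*√1965/41581 ≈ -0.0024757 + 0.0010661*I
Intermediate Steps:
B = -23556 (B = -8 - 23548 = -23556)
√(21591 + B)/41581 + √(5743 + 5121)/(-42101) = √(21591 - 23556)/41581 + √(5743 + 5121)/(-42101) = √(-1965)*(1/41581) + √10864*(-1/42101) = (I*√1965)*(1/41581) + (4*√679)*(-1/42101) = I*√1965/41581 - 4*√679/42101 = -4*√679/42101 + I*√1965/41581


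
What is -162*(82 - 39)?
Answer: -6966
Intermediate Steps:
-162*(82 - 39) = -162*43 = -6966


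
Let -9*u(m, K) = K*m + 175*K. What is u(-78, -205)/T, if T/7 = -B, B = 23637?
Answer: -19885/1489131 ≈ -0.013353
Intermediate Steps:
u(m, K) = -175*K/9 - K*m/9 (u(m, K) = -(K*m + 175*K)/9 = -(175*K + K*m)/9 = -175*K/9 - K*m/9)
T = -165459 (T = 7*(-1*23637) = 7*(-23637) = -165459)
u(-78, -205)/T = -⅑*(-205)*(175 - 78)/(-165459) = -⅑*(-205)*97*(-1/165459) = (19885/9)*(-1/165459) = -19885/1489131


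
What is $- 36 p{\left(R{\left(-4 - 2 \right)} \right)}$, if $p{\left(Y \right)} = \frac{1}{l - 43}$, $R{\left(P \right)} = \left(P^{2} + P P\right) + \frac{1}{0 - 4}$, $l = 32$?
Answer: $\frac{36}{11} \approx 3.2727$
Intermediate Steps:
$R{\left(P \right)} = - \frac{1}{4} + 2 P^{2}$ ($R{\left(P \right)} = \left(P^{2} + P^{2}\right) + \frac{1}{-4} = 2 P^{2} - \frac{1}{4} = - \frac{1}{4} + 2 P^{2}$)
$p{\left(Y \right)} = - \frac{1}{11}$ ($p{\left(Y \right)} = \frac{1}{32 - 43} = \frac{1}{-11} = - \frac{1}{11}$)
$- 36 p{\left(R{\left(-4 - 2 \right)} \right)} = \left(-36\right) \left(- \frac{1}{11}\right) = \frac{36}{11}$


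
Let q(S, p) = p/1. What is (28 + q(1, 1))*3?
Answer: 87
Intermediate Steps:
q(S, p) = p (q(S, p) = p*1 = p)
(28 + q(1, 1))*3 = (28 + 1)*3 = 29*3 = 87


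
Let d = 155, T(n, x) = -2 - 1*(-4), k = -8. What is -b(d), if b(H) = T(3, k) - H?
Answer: 153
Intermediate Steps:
T(n, x) = 2 (T(n, x) = -2 + 4 = 2)
b(H) = 2 - H
-b(d) = -(2 - 1*155) = -(2 - 155) = -1*(-153) = 153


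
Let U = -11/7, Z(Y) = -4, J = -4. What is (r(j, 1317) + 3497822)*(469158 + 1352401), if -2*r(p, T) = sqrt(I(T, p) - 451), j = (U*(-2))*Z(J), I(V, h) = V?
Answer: 6371489144498 - 1821559*sqrt(866)/2 ≈ 6.3715e+12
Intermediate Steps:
U = -11/7 (U = -11*1/7 = -11/7 ≈ -1.5714)
j = -88/7 (j = -11/7*(-2)*(-4) = (22/7)*(-4) = -88/7 ≈ -12.571)
r(p, T) = -sqrt(-451 + T)/2 (r(p, T) = -sqrt(T - 451)/2 = -sqrt(-451 + T)/2)
(r(j, 1317) + 3497822)*(469158 + 1352401) = (-sqrt(-451 + 1317)/2 + 3497822)*(469158 + 1352401) = (-sqrt(866)/2 + 3497822)*1821559 = (3497822 - sqrt(866)/2)*1821559 = 6371489144498 - 1821559*sqrt(866)/2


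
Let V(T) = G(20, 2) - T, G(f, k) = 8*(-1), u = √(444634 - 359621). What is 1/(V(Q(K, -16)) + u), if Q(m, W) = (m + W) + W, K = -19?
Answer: -43/83164 + √85013/83164 ≈ 0.0029889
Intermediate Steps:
u = √85013 ≈ 291.57
G(f, k) = -8
Q(m, W) = m + 2*W (Q(m, W) = (W + m) + W = m + 2*W)
V(T) = -8 - T
1/(V(Q(K, -16)) + u) = 1/((-8 - (-19 + 2*(-16))) + √85013) = 1/((-8 - (-19 - 32)) + √85013) = 1/((-8 - 1*(-51)) + √85013) = 1/((-8 + 51) + √85013) = 1/(43 + √85013)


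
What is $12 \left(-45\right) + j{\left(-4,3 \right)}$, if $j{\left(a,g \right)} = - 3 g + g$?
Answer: $-546$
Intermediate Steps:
$j{\left(a,g \right)} = - 2 g$
$12 \left(-45\right) + j{\left(-4,3 \right)} = 12 \left(-45\right) - 6 = -540 - 6 = -546$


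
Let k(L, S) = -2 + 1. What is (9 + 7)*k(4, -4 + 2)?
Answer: -16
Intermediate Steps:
k(L, S) = -1
(9 + 7)*k(4, -4 + 2) = (9 + 7)*(-1) = 16*(-1) = -16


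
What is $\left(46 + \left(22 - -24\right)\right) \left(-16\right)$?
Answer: $-1472$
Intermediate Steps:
$\left(46 + \left(22 - -24\right)\right) \left(-16\right) = \left(46 + \left(22 + 24\right)\right) \left(-16\right) = \left(46 + 46\right) \left(-16\right) = 92 \left(-16\right) = -1472$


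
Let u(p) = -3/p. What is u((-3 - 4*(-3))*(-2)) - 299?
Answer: -1793/6 ≈ -298.83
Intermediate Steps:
u((-3 - 4*(-3))*(-2)) - 299 = -3*(-1/(2*(-3 - 4*(-3)))) - 299 = -3*(-1/(2*(-3 + 12))) - 299 = -3/(9*(-2)) - 299 = -3/(-18) - 299 = -3*(-1/18) - 299 = ⅙ - 299 = -1793/6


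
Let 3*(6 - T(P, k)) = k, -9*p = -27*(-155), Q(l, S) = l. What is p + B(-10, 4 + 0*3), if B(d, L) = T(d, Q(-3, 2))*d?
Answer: -535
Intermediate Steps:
p = -465 (p = -(-3)*(-155) = -⅑*4185 = -465)
T(P, k) = 6 - k/3
B(d, L) = 7*d (B(d, L) = (6 - ⅓*(-3))*d = (6 + 1)*d = 7*d)
p + B(-10, 4 + 0*3) = -465 + 7*(-10) = -465 - 70 = -535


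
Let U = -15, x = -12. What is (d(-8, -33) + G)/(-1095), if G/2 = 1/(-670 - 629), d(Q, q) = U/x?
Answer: -6487/5689620 ≈ -0.0011401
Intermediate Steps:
d(Q, q) = 5/4 (d(Q, q) = -15/(-12) = -15*(-1/12) = 5/4)
G = -2/1299 (G = 2/(-670 - 629) = 2/(-1299) = 2*(-1/1299) = -2/1299 ≈ -0.0015396)
(d(-8, -33) + G)/(-1095) = (5/4 - 2/1299)/(-1095) = (6487/5196)*(-1/1095) = -6487/5689620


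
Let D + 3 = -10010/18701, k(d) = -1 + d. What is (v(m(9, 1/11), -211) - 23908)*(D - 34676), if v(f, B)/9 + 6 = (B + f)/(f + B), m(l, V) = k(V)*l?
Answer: 15534526262517/18701 ≈ 8.3068e+8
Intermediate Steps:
m(l, V) = l*(-1 + V) (m(l, V) = (-1 + V)*l = l*(-1 + V))
v(f, B) = -45 (v(f, B) = -54 + 9*((B + f)/(f + B)) = -54 + 9*((B + f)/(B + f)) = -54 + 9*1 = -54 + 9 = -45)
D = -66113/18701 (D = -3 - 10010/18701 = -66113/18701 ≈ -3.5353)
(v(m(9, 1/11), -211) - 23908)*(D - 34676) = (-45 - 23908)*(-66113/18701 - 34676) = -23953*(-648541989/18701) = 15534526262517/18701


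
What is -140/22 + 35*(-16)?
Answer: -6230/11 ≈ -566.36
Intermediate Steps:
-140/22 + 35*(-16) = -140*1/22 - 560 = -70/11 - 560 = -6230/11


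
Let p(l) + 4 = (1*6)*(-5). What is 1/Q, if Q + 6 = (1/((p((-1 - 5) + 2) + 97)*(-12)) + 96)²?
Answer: 571536/5263701409 ≈ 0.00010858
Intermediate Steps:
p(l) = -34 (p(l) = -4 + (1*6)*(-5) = -4 + 6*(-5) = -4 - 30 = -34)
Q = 5263701409/571536 (Q = -6 + (1/((-34 + 97)*(-12)) + 96)² = -6 + (-1/12/63 + 96)² = -6 + ((1/63)*(-1/12) + 96)² = -6 + (-1/756 + 96)² = -6 + (72575/756)² = -6 + 5267130625/571536 = 5263701409/571536 ≈ 9209.8)
1/Q = 1/(5263701409/571536) = 571536/5263701409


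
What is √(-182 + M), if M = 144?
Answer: I*√38 ≈ 6.1644*I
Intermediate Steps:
√(-182 + M) = √(-182 + 144) = √(-38) = I*√38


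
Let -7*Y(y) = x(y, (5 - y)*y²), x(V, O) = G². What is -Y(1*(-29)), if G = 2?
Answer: 4/7 ≈ 0.57143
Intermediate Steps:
x(V, O) = 4 (x(V, O) = 2² = 4)
Y(y) = -4/7 (Y(y) = -⅐*4 = -4/7)
-Y(1*(-29)) = -1*(-4/7) = 4/7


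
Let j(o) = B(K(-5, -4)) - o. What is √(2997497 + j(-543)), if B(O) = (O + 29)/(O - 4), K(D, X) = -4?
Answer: √47968590/4 ≈ 1731.5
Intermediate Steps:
B(O) = (29 + O)/(-4 + O)
j(o) = -25/8 - o (j(o) = (29 - 4)/(-4 - 4) - o = 25/(-8) - o = -⅛*25 - o = -25/8 - o)
√(2997497 + j(-543)) = √(2997497 + (-25/8 - 1*(-543))) = √(2997497 + (-25/8 + 543)) = √(2997497 + 4319/8) = √(23984295/8) = √47968590/4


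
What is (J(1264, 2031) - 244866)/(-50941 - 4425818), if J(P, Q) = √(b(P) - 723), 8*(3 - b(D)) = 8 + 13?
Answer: 81622/1492253 - I*√11562/17907036 ≈ 0.054697 - 6.0047e-6*I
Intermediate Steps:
b(D) = 3/8 (b(D) = 3 - (8 + 13)/8 = 3 - ⅛*21 = 3 - 21/8 = 3/8)
J(P, Q) = I*√11562/4 (J(P, Q) = √(3/8 - 723) = √(-5781/8) = I*√11562/4)
(J(1264, 2031) - 244866)/(-50941 - 4425818) = (I*√11562/4 - 244866)/(-50941 - 4425818) = (-244866 + I*√11562/4)/(-4476759) = (-244866 + I*√11562/4)*(-1/4476759) = 81622/1492253 - I*√11562/17907036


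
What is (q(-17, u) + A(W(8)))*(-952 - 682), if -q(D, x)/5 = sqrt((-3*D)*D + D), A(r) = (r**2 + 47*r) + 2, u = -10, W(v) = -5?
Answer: 339872 + 16340*I*sqrt(221) ≈ 3.3987e+5 + 2.4291e+5*I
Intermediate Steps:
A(r) = 2 + r**2 + 47*r
q(D, x) = -5*sqrt(D - 3*D**2) (q(D, x) = -5*sqrt((-3*D)*D + D) = -5*sqrt(-3*D**2 + D) = -5*sqrt(D - 3*D**2))
(q(-17, u) + A(W(8)))*(-952 - 682) = (-5*2*I*sqrt(221) + (2 + (-5)**2 + 47*(-5)))*(-952 - 682) = (-5*2*I*sqrt(221) + (2 + 25 - 235))*(-1634) = (-5*2*I*sqrt(221) - 208)*(-1634) = (-10*I*sqrt(221) - 208)*(-1634) = (-208 - 10*I*sqrt(221))*(-1634) = 339872 + 16340*I*sqrt(221)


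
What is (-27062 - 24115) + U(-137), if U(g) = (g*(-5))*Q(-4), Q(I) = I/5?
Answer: -51725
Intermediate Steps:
Q(I) = I/5 (Q(I) = I*(⅕) = I/5)
U(g) = 4*g (U(g) = (g*(-5))*((⅕)*(-4)) = -5*g*(-⅘) = 4*g)
(-27062 - 24115) + U(-137) = (-27062 - 24115) + 4*(-137) = -51177 - 548 = -51725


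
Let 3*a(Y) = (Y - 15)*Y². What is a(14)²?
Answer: 38416/9 ≈ 4268.4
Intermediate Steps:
a(Y) = Y²*(-15 + Y)/3 (a(Y) = ((Y - 15)*Y²)/3 = ((-15 + Y)*Y²)/3 = (Y²*(-15 + Y))/3 = Y²*(-15 + Y)/3)
a(14)² = ((⅓)*14²*(-15 + 14))² = ((⅓)*196*(-1))² = (-196/3)² = 38416/9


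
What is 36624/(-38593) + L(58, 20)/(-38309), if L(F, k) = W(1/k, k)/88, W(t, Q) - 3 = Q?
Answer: -123467423447/130104412856 ≈ -0.94899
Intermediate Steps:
W(t, Q) = 3 + Q
L(F, k) = 3/88 + k/88 (L(F, k) = (3 + k)/88 = (3 + k)*(1/88) = 3/88 + k/88)
36624/(-38593) + L(58, 20)/(-38309) = 36624/(-38593) + (3/88 + (1/88)*20)/(-38309) = 36624*(-1/38593) + (3/88 + 5/22)*(-1/38309) = -36624/38593 + (23/88)*(-1/38309) = -36624/38593 - 23/3371192 = -123467423447/130104412856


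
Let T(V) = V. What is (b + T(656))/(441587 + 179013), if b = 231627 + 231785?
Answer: 116017/155150 ≈ 0.74777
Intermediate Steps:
b = 463412
(b + T(656))/(441587 + 179013) = (463412 + 656)/(441587 + 179013) = 464068/620600 = 464068*(1/620600) = 116017/155150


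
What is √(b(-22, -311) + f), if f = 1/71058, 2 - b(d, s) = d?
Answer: √121181815794/71058 ≈ 4.8990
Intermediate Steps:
b(d, s) = 2 - d
f = 1/71058 ≈ 1.4073e-5
√(b(-22, -311) + f) = √((2 - 1*(-22)) + 1/71058) = √((2 + 22) + 1/71058) = √(24 + 1/71058) = √(1705393/71058) = √121181815794/71058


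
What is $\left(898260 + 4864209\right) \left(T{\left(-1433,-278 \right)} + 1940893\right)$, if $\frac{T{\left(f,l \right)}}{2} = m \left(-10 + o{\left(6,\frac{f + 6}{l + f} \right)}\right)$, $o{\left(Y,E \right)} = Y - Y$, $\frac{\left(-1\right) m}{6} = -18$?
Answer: $11171888811777$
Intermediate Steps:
$m = 108$ ($m = \left(-6\right) \left(-18\right) = 108$)
$o{\left(Y,E \right)} = 0$
$T{\left(f,l \right)} = -2160$ ($T{\left(f,l \right)} = 2 \cdot 108 \left(-10 + 0\right) = 2 \cdot 108 \left(-10\right) = 2 \left(-1080\right) = -2160$)
$\left(898260 + 4864209\right) \left(T{\left(-1433,-278 \right)} + 1940893\right) = \left(898260 + 4864209\right) \left(-2160 + 1940893\right) = 5762469 \cdot 1938733 = 11171888811777$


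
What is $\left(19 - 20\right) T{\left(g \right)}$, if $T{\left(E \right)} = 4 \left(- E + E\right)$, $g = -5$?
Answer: $0$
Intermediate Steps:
$T{\left(E \right)} = 0$ ($T{\left(E \right)} = 4 \cdot 0 = 0$)
$\left(19 - 20\right) T{\left(g \right)} = \left(19 - 20\right) 0 = \left(-1\right) 0 = 0$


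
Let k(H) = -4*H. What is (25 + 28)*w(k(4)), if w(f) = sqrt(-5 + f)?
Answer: 53*I*sqrt(21) ≈ 242.88*I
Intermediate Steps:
(25 + 28)*w(k(4)) = (25 + 28)*sqrt(-5 - 4*4) = 53*sqrt(-5 - 16) = 53*sqrt(-21) = 53*(I*sqrt(21)) = 53*I*sqrt(21)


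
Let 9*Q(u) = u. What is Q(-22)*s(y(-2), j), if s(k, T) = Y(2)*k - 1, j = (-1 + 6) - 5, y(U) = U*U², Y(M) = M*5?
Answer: 198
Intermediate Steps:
Q(u) = u/9
Y(M) = 5*M
y(U) = U³
j = 0 (j = 5 - 5 = 0)
s(k, T) = -1 + 10*k (s(k, T) = (5*2)*k - 1 = 10*k - 1 = -1 + 10*k)
Q(-22)*s(y(-2), j) = ((⅑)*(-22))*(-1 + 10*(-2)³) = -22*(-1 + 10*(-8))/9 = -22*(-1 - 80)/9 = -22/9*(-81) = 198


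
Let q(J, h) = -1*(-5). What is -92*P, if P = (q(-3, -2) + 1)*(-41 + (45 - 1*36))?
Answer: 17664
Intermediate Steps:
q(J, h) = 5
P = -192 (P = (5 + 1)*(-41 + (45 - 1*36)) = 6*(-41 + (45 - 36)) = 6*(-41 + 9) = 6*(-32) = -192)
-92*P = -92*(-192) = 17664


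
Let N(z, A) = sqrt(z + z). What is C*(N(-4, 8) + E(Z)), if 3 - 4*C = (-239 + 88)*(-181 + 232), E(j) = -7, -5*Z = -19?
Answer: -13482 + 3852*I*sqrt(2) ≈ -13482.0 + 5447.5*I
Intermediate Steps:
Z = 19/5 (Z = -1/5*(-19) = 19/5 ≈ 3.8000)
C = 1926 (C = 3/4 - (-239 + 88)*(-181 + 232)/4 = 3/4 - (-151)*51/4 = 3/4 - 1/4*(-7701) = 3/4 + 7701/4 = 1926)
N(z, A) = sqrt(2)*sqrt(z) (N(z, A) = sqrt(2*z) = sqrt(2)*sqrt(z))
C*(N(-4, 8) + E(Z)) = 1926*(sqrt(2)*sqrt(-4) - 7) = 1926*(sqrt(2)*(2*I) - 7) = 1926*(2*I*sqrt(2) - 7) = 1926*(-7 + 2*I*sqrt(2)) = -13482 + 3852*I*sqrt(2)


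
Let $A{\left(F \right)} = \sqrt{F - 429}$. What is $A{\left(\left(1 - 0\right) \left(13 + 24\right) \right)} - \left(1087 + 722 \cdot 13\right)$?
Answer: $-10473 + 14 i \sqrt{2} \approx -10473.0 + 19.799 i$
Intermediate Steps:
$A{\left(F \right)} = \sqrt{-429 + F}$
$A{\left(\left(1 - 0\right) \left(13 + 24\right) \right)} - \left(1087 + 722 \cdot 13\right) = \sqrt{-429 + \left(1 - 0\right) \left(13 + 24\right)} - \left(1087 + 722 \cdot 13\right) = \sqrt{-429 + \left(1 + 0\right) 37} - \left(1087 + 9386\right) = \sqrt{-429 + 1 \cdot 37} - 10473 = \sqrt{-429 + 37} - 10473 = \sqrt{-392} - 10473 = 14 i \sqrt{2} - 10473 = -10473 + 14 i \sqrt{2}$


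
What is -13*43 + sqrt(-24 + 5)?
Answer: -559 + I*sqrt(19) ≈ -559.0 + 4.3589*I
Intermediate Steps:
-13*43 + sqrt(-24 + 5) = -559 + sqrt(-19) = -559 + I*sqrt(19)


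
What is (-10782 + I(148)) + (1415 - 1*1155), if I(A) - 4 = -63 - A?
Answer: -10729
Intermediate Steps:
I(A) = -59 - A (I(A) = 4 + (-63 - A) = -59 - A)
(-10782 + I(148)) + (1415 - 1*1155) = (-10782 + (-59 - 1*148)) + (1415 - 1*1155) = (-10782 + (-59 - 148)) + (1415 - 1155) = (-10782 - 207) + 260 = -10989 + 260 = -10729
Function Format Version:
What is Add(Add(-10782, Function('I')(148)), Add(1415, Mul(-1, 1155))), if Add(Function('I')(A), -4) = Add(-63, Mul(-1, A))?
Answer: -10729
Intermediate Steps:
Function('I')(A) = Add(-59, Mul(-1, A)) (Function('I')(A) = Add(4, Add(-63, Mul(-1, A))) = Add(-59, Mul(-1, A)))
Add(Add(-10782, Function('I')(148)), Add(1415, Mul(-1, 1155))) = Add(Add(-10782, Add(-59, Mul(-1, 148))), Add(1415, Mul(-1, 1155))) = Add(Add(-10782, Add(-59, -148)), Add(1415, -1155)) = Add(Add(-10782, -207), 260) = Add(-10989, 260) = -10729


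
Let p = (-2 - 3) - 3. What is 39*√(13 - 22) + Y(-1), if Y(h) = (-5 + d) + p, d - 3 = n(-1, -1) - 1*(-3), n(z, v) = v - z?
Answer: -7 + 117*I ≈ -7.0 + 117.0*I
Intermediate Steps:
d = 6 (d = 3 + ((-1 - 1*(-1)) - 1*(-3)) = 3 + ((-1 + 1) + 3) = 3 + (0 + 3) = 3 + 3 = 6)
p = -8 (p = -5 - 3 = -8)
Y(h) = -7 (Y(h) = (-5 + 6) - 8 = 1 - 8 = -7)
39*√(13 - 22) + Y(-1) = 39*√(13 - 22) - 7 = 39*√(-9) - 7 = 39*(3*I) - 7 = 117*I - 7 = -7 + 117*I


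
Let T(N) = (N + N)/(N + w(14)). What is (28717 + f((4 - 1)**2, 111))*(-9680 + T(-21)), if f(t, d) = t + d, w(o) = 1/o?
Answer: -81771696724/293 ≈ -2.7908e+8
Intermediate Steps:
T(N) = 2*N/(1/14 + N) (T(N) = (N + N)/(N + 1/14) = (2*N)/(N + 1/14) = (2*N)/(1/14 + N) = 2*N/(1/14 + N))
f(t, d) = d + t
(28717 + f((4 - 1)**2, 111))*(-9680 + T(-21)) = (28717 + (111 + (4 - 1)**2))*(-9680 + 28*(-21)/(1 + 14*(-21))) = (28717 + (111 + 3**2))*(-9680 + 28*(-21)/(1 - 294)) = (28717 + (111 + 9))*(-9680 + 28*(-21)/(-293)) = (28717 + 120)*(-9680 + 28*(-21)*(-1/293)) = 28837*(-9680 + 588/293) = 28837*(-2835652/293) = -81771696724/293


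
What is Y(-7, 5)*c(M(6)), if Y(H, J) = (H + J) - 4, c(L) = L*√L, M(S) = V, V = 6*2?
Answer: -144*√3 ≈ -249.42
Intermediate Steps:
V = 12
M(S) = 12
c(L) = L^(3/2)
Y(H, J) = -4 + H + J
Y(-7, 5)*c(M(6)) = (-4 - 7 + 5)*12^(3/2) = -144*√3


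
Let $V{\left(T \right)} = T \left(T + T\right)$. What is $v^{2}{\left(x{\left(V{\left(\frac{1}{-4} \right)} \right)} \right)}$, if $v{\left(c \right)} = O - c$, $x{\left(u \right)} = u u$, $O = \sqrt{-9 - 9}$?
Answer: $\frac{\left(1 - 192 i \sqrt{2}\right)^{2}}{4096} \approx -18.0 - 0.13258 i$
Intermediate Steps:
$V{\left(T \right)} = 2 T^{2}$ ($V{\left(T \right)} = T 2 T = 2 T^{2}$)
$O = 3 i \sqrt{2}$ ($O = \sqrt{-18} = 3 i \sqrt{2} \approx 4.2426 i$)
$x{\left(u \right)} = u^{2}$
$v{\left(c \right)} = - c + 3 i \sqrt{2}$ ($v{\left(c \right)} = 3 i \sqrt{2} - c = - c + 3 i \sqrt{2}$)
$v^{2}{\left(x{\left(V{\left(\frac{1}{-4} \right)} \right)} \right)} = \left(- \left(2 \left(\frac{1}{-4}\right)^{2}\right)^{2} + 3 i \sqrt{2}\right)^{2} = \left(- \left(2 \left(- \frac{1}{4}\right)^{2}\right)^{2} + 3 i \sqrt{2}\right)^{2} = \left(- \left(2 \cdot \frac{1}{16}\right)^{2} + 3 i \sqrt{2}\right)^{2} = \left(- \frac{1}{64} + 3 i \sqrt{2}\right)^{2}$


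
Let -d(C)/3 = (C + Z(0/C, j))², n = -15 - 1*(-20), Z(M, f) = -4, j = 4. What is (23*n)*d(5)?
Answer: -345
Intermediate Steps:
n = 5 (n = -15 + 20 = 5)
d(C) = -3*(-4 + C)² (d(C) = -3*(C - 4)² = -3*(-4 + C)²)
(23*n)*d(5) = (23*5)*(-3*(-4 + 5)²) = 115*(-3*1²) = 115*(-3*1) = 115*(-3) = -345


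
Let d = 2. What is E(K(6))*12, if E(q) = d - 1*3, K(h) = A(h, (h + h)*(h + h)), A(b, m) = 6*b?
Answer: -12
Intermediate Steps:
K(h) = 6*h
E(q) = -1 (E(q) = 2 - 1*3 = 2 - 3 = -1)
E(K(6))*12 = -1*12 = -12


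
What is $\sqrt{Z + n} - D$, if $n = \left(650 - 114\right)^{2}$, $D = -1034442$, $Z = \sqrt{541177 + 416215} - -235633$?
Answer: $1034442 + \sqrt{522929 + 4 \sqrt{59837}} \approx 1.0352 \cdot 10^{6}$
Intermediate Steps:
$Z = 235633 + 4 \sqrt{59837}$ ($Z = \sqrt{957392} + 235633 = 4 \sqrt{59837} + 235633 = 235633 + 4 \sqrt{59837} \approx 2.3661 \cdot 10^{5}$)
$n = 287296$ ($n = 536^{2} = 287296$)
$\sqrt{Z + n} - D = \sqrt{\left(235633 + 4 \sqrt{59837}\right) + 287296} - -1034442 = \sqrt{522929 + 4 \sqrt{59837}} + 1034442 = 1034442 + \sqrt{522929 + 4 \sqrt{59837}}$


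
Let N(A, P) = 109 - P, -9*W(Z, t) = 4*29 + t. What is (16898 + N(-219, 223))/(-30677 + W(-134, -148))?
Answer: -151056/276061 ≈ -0.54718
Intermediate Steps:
W(Z, t) = -116/9 - t/9 (W(Z, t) = -(4*29 + t)/9 = -(116 + t)/9 = -116/9 - t/9)
(16898 + N(-219, 223))/(-30677 + W(-134, -148)) = (16898 + (109 - 1*223))/(-30677 + (-116/9 - 1/9*(-148))) = (16898 + (109 - 223))/(-30677 + (-116/9 + 148/9)) = (16898 - 114)/(-30677 + 32/9) = 16784/(-276061/9) = 16784*(-9/276061) = -151056/276061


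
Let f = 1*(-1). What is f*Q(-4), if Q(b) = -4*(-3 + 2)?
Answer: -4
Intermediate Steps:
f = -1
Q(b) = 4 (Q(b) = -4*(-1) = 4)
f*Q(-4) = -1*4 = -4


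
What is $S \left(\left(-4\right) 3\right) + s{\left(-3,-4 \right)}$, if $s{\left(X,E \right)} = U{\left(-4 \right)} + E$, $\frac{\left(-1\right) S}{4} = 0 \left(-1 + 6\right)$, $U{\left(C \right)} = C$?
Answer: $-8$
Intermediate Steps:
$S = 0$ ($S = - 4 \cdot 0 \left(-1 + 6\right) = - 4 \cdot 0 \cdot 5 = \left(-4\right) 0 = 0$)
$s{\left(X,E \right)} = -4 + E$
$S \left(\left(-4\right) 3\right) + s{\left(-3,-4 \right)} = 0 \left(\left(-4\right) 3\right) - 8 = 0 \left(-12\right) - 8 = 0 - 8 = -8$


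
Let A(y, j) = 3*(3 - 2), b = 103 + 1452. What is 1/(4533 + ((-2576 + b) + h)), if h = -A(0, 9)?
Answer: 1/3509 ≈ 0.00028498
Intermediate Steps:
b = 1555
A(y, j) = 3 (A(y, j) = 3*1 = 3)
h = -3 (h = -1*3 = -3)
1/(4533 + ((-2576 + b) + h)) = 1/(4533 + ((-2576 + 1555) - 3)) = 1/(4533 + (-1021 - 3)) = 1/(4533 - 1024) = 1/3509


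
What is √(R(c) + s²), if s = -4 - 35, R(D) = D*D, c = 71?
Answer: √6562 ≈ 81.006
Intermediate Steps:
R(D) = D²
s = -39
√(R(c) + s²) = √(71² + (-39)²) = √(5041 + 1521) = √6562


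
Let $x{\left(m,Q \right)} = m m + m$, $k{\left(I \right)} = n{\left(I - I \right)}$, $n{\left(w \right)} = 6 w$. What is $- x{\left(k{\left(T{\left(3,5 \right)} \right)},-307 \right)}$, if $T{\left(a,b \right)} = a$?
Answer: $0$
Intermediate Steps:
$k{\left(I \right)} = 0$ ($k{\left(I \right)} = 6 \left(I - I\right) = 6 \cdot 0 = 0$)
$x{\left(m,Q \right)} = m + m^{2}$ ($x{\left(m,Q \right)} = m^{2} + m = m + m^{2}$)
$- x{\left(k{\left(T{\left(3,5 \right)} \right)},-307 \right)} = - 0 \left(1 + 0\right) = - 0 \cdot 1 = \left(-1\right) 0 = 0$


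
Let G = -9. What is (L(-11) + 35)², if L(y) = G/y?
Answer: 155236/121 ≈ 1282.9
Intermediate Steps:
L(y) = -9/y
(L(-11) + 35)² = (-9/(-11) + 35)² = (-9*(-1/11) + 35)² = (9/11 + 35)² = (394/11)² = 155236/121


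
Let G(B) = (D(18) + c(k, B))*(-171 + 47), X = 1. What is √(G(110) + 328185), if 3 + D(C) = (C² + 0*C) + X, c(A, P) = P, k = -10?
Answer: 3*√30513 ≈ 524.04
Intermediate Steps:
D(C) = -2 + C² (D(C) = -3 + ((C² + 0*C) + 1) = -3 + ((C² + 0) + 1) = -3 + (C² + 1) = -3 + (1 + C²) = -2 + C²)
G(B) = -39928 - 124*B (G(B) = ((-2 + 18²) + B)*(-171 + 47) = ((-2 + 324) + B)*(-124) = (322 + B)*(-124) = -39928 - 124*B)
√(G(110) + 328185) = √((-39928 - 124*110) + 328185) = √((-39928 - 13640) + 328185) = √(-53568 + 328185) = √274617 = 3*√30513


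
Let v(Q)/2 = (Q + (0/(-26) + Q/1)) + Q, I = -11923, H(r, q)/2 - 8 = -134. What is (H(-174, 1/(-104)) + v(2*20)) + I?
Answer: -11935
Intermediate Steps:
H(r, q) = -252 (H(r, q) = 16 + 2*(-134) = 16 - 268 = -252)
v(Q) = 6*Q (v(Q) = 2*((Q + (0/(-26) + Q/1)) + Q) = 2*((Q + (0*(-1/26) + Q*1)) + Q) = 2*((Q + (0 + Q)) + Q) = 2*((Q + Q) + Q) = 2*(2*Q + Q) = 2*(3*Q) = 6*Q)
(H(-174, 1/(-104)) + v(2*20)) + I = (-252 + 6*(2*20)) - 11923 = (-252 + 6*40) - 11923 = (-252 + 240) - 11923 = -12 - 11923 = -11935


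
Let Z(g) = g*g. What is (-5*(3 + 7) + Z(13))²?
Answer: 14161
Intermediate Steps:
Z(g) = g²
(-5*(3 + 7) + Z(13))² = (-5*(3 + 7) + 13²)² = (-5*10 + 169)² = (-50 + 169)² = 119² = 14161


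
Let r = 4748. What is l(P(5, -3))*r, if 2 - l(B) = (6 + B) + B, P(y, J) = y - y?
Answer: -18992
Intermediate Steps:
P(y, J) = 0
l(B) = -4 - 2*B (l(B) = 2 - ((6 + B) + B) = 2 - (6 + 2*B) = 2 + (-6 - 2*B) = -4 - 2*B)
l(P(5, -3))*r = (-4 - 2*0)*4748 = (-4 + 0)*4748 = -4*4748 = -18992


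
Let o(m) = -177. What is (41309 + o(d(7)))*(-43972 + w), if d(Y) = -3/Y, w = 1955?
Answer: -1728243244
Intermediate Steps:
(41309 + o(d(7)))*(-43972 + w) = (41309 - 177)*(-43972 + 1955) = 41132*(-42017) = -1728243244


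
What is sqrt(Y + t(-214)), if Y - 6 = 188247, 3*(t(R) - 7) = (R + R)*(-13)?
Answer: 2*sqrt(427758)/3 ≈ 436.02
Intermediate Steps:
t(R) = 7 - 26*R/3 (t(R) = 7 + ((R + R)*(-13))/3 = 7 + ((2*R)*(-13))/3 = 7 + (-26*R)/3 = 7 - 26*R/3)
Y = 188253 (Y = 6 + 188247 = 188253)
sqrt(Y + t(-214)) = sqrt(188253 + (7 - 26/3*(-214))) = sqrt(188253 + (7 + 5564/3)) = sqrt(188253 + 5585/3) = sqrt(570344/3) = 2*sqrt(427758)/3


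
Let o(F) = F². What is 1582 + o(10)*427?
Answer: 44282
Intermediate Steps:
1582 + o(10)*427 = 1582 + 10²*427 = 1582 + 100*427 = 1582 + 42700 = 44282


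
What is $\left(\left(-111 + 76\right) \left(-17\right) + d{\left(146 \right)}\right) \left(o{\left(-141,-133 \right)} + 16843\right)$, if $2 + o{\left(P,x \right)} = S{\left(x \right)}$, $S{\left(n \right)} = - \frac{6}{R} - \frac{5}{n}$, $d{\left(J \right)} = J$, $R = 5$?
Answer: $\frac{436741188}{35} \approx 1.2478 \cdot 10^{7}$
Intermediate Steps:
$S{\left(n \right)} = - \frac{6}{5} - \frac{5}{n}$
$o{\left(P,x \right)} = - \frac{16}{5} - \frac{5}{x}$ ($o{\left(P,x \right)} = -2 - \left(\frac{6}{5} + \frac{5}{x}\right) = - \frac{16}{5} - \frac{5}{x}$)
$\left(\left(-111 + 76\right) \left(-17\right) + d{\left(146 \right)}\right) \left(o{\left(-141,-133 \right)} + 16843\right) = \left(\left(-111 + 76\right) \left(-17\right) + 146\right) \left(\left(- \frac{16}{5} - \frac{5}{-133}\right) + 16843\right) = \left(\left(-35\right) \left(-17\right) + 146\right) \left(\left(- \frac{16}{5} - - \frac{5}{133}\right) + 16843\right) = \left(595 + 146\right) \left(\left(- \frac{16}{5} + \frac{5}{133}\right) + 16843\right) = 741 \left(- \frac{2103}{665} + 16843\right) = 741 \cdot \frac{11198492}{665} = \frac{436741188}{35}$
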